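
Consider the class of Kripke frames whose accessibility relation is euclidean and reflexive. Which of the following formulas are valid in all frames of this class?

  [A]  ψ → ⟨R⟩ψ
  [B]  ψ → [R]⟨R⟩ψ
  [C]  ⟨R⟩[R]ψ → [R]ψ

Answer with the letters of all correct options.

A, B, C

A reflexive euclidean relation is also symmetric (from wRw and wRv the euclidean condition gives vRw) and hence transitive; it is an equivalence relation.
(A) ψ → ⟨R⟩ψ is the dual of axiom T; it is valid on a frame exactly when R is reflexive. Every such R is reflexive, so valid.
(B) ψ → [R]⟨R⟩ψ is axiom B, which corresponds to symmetry. Every such R is symmetric — valid.
(C) ⟨R⟩[R]ψ → [R]ψ is the dual of axiom 5; it is valid on a frame exactly when R is euclidean. Every such R is euclidean, so valid.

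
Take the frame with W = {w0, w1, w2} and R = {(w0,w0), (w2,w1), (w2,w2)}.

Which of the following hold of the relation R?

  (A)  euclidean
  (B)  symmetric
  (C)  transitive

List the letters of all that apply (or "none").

(A) not euclidean: w2 R w1 and w2 R w2 but not w1 R w2.
(B) not symmetric: w2 R w1 but not w1 R w2.
(C) transitive: R is closed under composition.

C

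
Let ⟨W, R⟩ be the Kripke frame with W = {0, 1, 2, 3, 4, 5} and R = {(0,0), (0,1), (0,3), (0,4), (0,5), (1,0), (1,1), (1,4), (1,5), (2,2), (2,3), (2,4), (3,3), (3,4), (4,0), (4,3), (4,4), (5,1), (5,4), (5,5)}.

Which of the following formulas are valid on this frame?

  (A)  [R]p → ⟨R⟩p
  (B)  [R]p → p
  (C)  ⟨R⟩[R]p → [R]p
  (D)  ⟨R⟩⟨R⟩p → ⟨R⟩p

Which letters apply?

A, B

R is reflexive: each world relates to itself.
R is not transitive: 1 R 0 and 0 R 3 but not 1 R 3.
R is not euclidean: 0 R 1 and 0 R 3 but not 1 R 3.
R is serial: every world has an R-successor.
(A) [R]p → ⟨R⟩p is axiom D; it is valid on a frame exactly when R is serial. R is serial, so valid.
(B) [R]p → p is axiom T; it is valid on a frame exactly when R is reflexive. R is reflexive, so valid.
(C) ⟨R⟩[R]p → [R]p is the dual of axiom 5; it is valid on a frame exactly when R is euclidean. R is not euclidean, so not valid.
(D) ⟨R⟩⟨R⟩p → ⟨R⟩p is the dual of axiom 4, which corresponds to transitivity. R is not transitive — not valid.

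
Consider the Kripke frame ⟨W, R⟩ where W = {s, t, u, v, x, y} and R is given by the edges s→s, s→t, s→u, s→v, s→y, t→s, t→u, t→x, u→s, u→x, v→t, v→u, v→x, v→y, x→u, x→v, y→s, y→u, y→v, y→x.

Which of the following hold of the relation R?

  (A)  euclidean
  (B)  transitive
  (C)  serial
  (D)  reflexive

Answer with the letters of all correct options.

C

(A) not euclidean: s R t and s R v but not t R v.
(B) not transitive: s R t and t R x but not s R x.
(C) serial: every world has an R-successor.
(D) not reflexive: not t R t.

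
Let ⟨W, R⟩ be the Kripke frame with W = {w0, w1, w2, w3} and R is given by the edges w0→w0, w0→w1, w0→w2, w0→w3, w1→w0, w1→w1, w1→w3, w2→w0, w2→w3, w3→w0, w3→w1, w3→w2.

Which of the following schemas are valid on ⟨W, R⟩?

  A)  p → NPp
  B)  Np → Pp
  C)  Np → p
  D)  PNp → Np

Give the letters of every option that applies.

R is not reflexive: not w2 R w2.
R is symmetric: every R-edge is matched by its reverse.
R is not euclidean: w0 R w1 and w0 R w2 but not w1 R w2.
R is serial: every world has an R-successor.
(A) p → NPp is axiom B, which corresponds to symmetry. R is symmetric — valid.
(B) Np → Pp is axiom D, which corresponds to seriality. R is serial — valid.
(C) Np → p is axiom T; it is valid on a frame exactly when R is reflexive. R is not reflexive, so not valid.
(D) PNp → Np is the dual of axiom 5, which corresponds to the euclidean property. R is not euclidean — not valid.

A, B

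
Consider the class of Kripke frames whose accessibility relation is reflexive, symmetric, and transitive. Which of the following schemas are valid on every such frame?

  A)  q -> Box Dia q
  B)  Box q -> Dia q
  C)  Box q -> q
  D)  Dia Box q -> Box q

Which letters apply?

A, B, C, D

A relation that is reflexive, symmetric, and transitive is also euclidean and serial.
(A) q -> Box Dia q (axiom B) characterises the symmetric frames. Every such R is symmetric — valid.
(B) Box q -> Dia q is axiom D, which corresponds to seriality. Every such R is serial — valid.
(C) Box q -> q (axiom T) characterises the reflexive frames. Every such R is reflexive — valid.
(D) the dual of axiom 5: valid iff R is euclidean. Every such R is euclidean — valid.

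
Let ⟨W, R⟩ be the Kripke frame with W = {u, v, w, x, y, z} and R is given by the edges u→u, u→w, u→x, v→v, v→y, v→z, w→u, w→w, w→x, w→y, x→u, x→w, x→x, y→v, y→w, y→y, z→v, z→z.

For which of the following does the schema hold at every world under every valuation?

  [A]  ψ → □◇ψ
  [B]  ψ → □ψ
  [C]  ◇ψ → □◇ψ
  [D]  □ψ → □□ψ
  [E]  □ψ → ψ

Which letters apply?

R is reflexive: each world relates to itself.
R is symmetric: every R-edge is matched by its reverse.
R is not transitive: u R w and w R y but not u R y.
R is not euclidean: v R y and v R z but not y R z.
R is not a subset of the identity: u R w with u ≠ w.
(A) ψ → □◇ψ is axiom B; it is valid on a frame exactly when R is symmetric. R is symmetric, so valid.
(B) ψ → □ψ is equivalent to ◇p→p; it holds exactly when R ⊆ identity. Here R ⊄ identity — not valid.
(C) ◇ψ → □◇ψ is axiom 5, which corresponds to the euclidean property. R is not euclidean — not valid.
(D) □ψ → □□ψ is axiom 4, which corresponds to transitivity. R is not transitive — not valid.
(E) □ψ → ψ is axiom T, which corresponds to reflexivity. R is reflexive — valid.

A, E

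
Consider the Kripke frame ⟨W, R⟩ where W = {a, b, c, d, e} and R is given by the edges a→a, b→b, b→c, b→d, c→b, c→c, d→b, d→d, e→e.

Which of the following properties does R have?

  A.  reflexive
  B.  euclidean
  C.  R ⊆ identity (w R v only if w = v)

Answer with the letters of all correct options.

A

(A) reflexive: each world relates to itself.
(B) not euclidean: b R c and b R d but not c R d.
(C) not ⊆ identity: b R c with b ≠ c.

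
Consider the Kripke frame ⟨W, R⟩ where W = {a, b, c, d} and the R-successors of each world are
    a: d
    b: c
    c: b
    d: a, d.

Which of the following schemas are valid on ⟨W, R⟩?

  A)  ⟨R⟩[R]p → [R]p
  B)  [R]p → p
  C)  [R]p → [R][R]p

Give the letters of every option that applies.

R is not reflexive: not a R a.
R is not transitive: a R d and d R a but not a R a.
R is not euclidean: b R c and b R c but not c R c.
(A) ⟨R⟩[R]p → [R]p is the dual of axiom 5; it is valid on a frame exactly when R is euclidean. R is not euclidean, so not valid.
(B) [R]p → p is axiom T; it is valid on a frame exactly when R is reflexive. R is not reflexive, so not valid.
(C) axiom 4: valid iff R is transitive. R is not transitive — not valid.

none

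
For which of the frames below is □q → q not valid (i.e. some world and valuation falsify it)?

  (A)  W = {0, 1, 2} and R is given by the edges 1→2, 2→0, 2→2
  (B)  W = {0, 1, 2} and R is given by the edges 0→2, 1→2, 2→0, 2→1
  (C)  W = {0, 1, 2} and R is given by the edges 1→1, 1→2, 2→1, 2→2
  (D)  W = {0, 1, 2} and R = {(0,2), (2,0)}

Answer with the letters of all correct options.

The schema □q → q is axiom T; it is valid on a frame iff R is reflexive.
(A) R is not reflexive (not 0 R 0), so the schema fails here.
(B) R is not reflexive (not 0 R 0), so the schema fails here.
(C) R is not reflexive (not 0 R 0), so the schema fails here.
(D) R is not reflexive (not 0 R 0), so the schema fails here.

A, B, C, D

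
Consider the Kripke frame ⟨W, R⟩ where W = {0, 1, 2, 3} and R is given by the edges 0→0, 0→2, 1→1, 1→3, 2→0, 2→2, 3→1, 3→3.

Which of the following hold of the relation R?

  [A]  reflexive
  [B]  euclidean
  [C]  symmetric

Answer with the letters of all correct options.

A, B, C

(A) reflexive: each world relates to itself.
(B) euclidean: any two R-successors of the same world are R-related.
(C) symmetric: every R-edge is matched by its reverse.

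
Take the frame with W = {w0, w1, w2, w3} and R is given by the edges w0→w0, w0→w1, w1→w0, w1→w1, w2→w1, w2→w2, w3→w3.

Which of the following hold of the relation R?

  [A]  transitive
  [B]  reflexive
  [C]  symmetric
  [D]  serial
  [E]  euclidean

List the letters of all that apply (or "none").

B, D

(A) not transitive: w2 R w1 and w1 R w0 but not w2 R w0.
(B) reflexive: each world relates to itself.
(C) not symmetric: w2 R w1 but not w1 R w2.
(D) serial: every world has an R-successor.
(E) not euclidean: w2 R w1 and w2 R w2 but not w1 R w2.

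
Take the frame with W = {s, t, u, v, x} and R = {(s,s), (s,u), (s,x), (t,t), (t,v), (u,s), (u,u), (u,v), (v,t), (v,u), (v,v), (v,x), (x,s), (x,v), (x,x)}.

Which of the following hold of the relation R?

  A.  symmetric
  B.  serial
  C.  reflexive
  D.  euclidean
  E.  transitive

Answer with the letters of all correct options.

A, B, C

(A) symmetric: every R-edge is matched by its reverse.
(B) serial: every world has an R-successor.
(C) reflexive: each world relates to itself.
(D) not euclidean: s R u and s R x but not u R x.
(E) not transitive: s R u and u R v but not s R v.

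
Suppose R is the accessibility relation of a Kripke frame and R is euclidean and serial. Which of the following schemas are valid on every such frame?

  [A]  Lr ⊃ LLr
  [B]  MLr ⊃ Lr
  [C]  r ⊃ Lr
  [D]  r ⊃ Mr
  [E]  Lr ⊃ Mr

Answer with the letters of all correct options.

(A) Lr ⊃ LLr is axiom 4; it is valid on a frame exactly when R is transitive. Such an R need not be transitive, so not valid.
(B) MLr ⊃ Lr is the dual of axiom 5; it is valid on a frame exactly when R is euclidean. Every such R is euclidean, so valid.
(C) r ⊃ Lr is equivalent to ◇p→p; it holds exactly when R ⊆ identity. Such an R need not be a subset of the identity — not valid.
(D) the dual of axiom T: valid iff R is reflexive. Such an R need not be reflexive — not valid.
(E) Lr ⊃ Mr is axiom D; it is valid on a frame exactly when R is serial. Every such R is serial, so valid.

B, E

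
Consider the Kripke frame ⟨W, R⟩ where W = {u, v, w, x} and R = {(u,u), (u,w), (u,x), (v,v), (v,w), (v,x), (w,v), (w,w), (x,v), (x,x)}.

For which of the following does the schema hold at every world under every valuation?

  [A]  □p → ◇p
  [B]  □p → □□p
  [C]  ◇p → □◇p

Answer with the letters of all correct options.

R is not transitive: u R w and w R v but not u R v.
R is not euclidean: u R w and u R u but not w R u.
R is serial: every world has an R-successor.
(A) □p → ◇p (axiom D) characterises the serial frames. R is serial — valid.
(B) □p → □□p is axiom 4; it is valid on a frame exactly when R is transitive. R is not transitive, so not valid.
(C) axiom 5: valid iff R is euclidean. R is not euclidean — not valid.

A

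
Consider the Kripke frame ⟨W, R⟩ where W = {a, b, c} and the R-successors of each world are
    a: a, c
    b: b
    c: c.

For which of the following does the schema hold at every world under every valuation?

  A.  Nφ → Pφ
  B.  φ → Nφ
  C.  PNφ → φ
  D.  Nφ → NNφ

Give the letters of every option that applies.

R is not symmetric: a R c but not c R a.
R is transitive: R is closed under composition.
R is serial: every world has an R-successor.
R is not a subset of the identity: a R c with a ≠ c.
(A) Nφ → Pφ is axiom D, which corresponds to seriality. R is serial — valid.
(B) φ → Nφ is equivalent to ◇p→p; it holds exactly when R ⊆ identity. Here R ⊄ identity — not valid.
(C) the dual of axiom B: valid iff R is symmetric. R is not symmetric — not valid.
(D) Nφ → NNφ is axiom 4, which corresponds to transitivity. R is transitive — valid.

A, D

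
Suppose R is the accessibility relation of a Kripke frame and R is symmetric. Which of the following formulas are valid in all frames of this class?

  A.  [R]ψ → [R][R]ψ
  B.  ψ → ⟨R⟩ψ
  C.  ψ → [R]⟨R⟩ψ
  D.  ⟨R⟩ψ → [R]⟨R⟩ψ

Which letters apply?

C

(A) [R]ψ → [R][R]ψ is axiom 4; it is valid on a frame exactly when R is transitive. Such an R need not be transitive, so not valid.
(B) ψ → ⟨R⟩ψ is the dual of axiom T; it is valid on a frame exactly when R is reflexive. Such an R need not be reflexive, so not valid.
(C) ψ → [R]⟨R⟩ψ is axiom B, which corresponds to symmetry. Every such R is symmetric — valid.
(D) ⟨R⟩ψ → [R]⟨R⟩ψ is axiom 5, which corresponds to the euclidean property. Such an R need not be euclidean — not valid.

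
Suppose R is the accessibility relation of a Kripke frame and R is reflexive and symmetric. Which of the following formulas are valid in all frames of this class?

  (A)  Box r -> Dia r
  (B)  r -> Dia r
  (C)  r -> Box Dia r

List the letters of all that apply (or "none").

A, B, C

Reflexive relations are serial.
(A) Box r -> Dia r is axiom D, which corresponds to seriality. Every such R is serial — valid.
(B) r -> Dia r (the dual of axiom T) characterises the reflexive frames. Every such R is reflexive — valid.
(C) r -> Box Dia r is axiom B; it is valid on a frame exactly when R is symmetric. Every such R is symmetric, so valid.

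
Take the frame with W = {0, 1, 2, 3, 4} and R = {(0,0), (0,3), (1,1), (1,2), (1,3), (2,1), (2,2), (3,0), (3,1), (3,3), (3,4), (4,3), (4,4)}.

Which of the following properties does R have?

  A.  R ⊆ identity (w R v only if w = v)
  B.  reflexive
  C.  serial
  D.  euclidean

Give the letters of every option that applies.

B, C

(A) not ⊆ identity: 0 R 3 with 0 ≠ 3.
(B) reflexive: each world relates to itself.
(C) serial: every world has an R-successor.
(D) not euclidean: 1 R 2 and 1 R 3 but not 2 R 3.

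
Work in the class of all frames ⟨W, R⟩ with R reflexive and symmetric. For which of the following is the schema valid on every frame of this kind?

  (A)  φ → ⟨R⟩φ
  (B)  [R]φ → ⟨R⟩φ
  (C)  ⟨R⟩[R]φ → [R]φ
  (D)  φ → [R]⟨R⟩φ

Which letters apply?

A, B, D

Reflexive relations are serial.
(A) the dual of axiom T: valid iff R is reflexive. Every such R is reflexive — valid.
(B) [R]φ → ⟨R⟩φ is axiom D, which corresponds to seriality. Every such R is serial — valid.
(C) ⟨R⟩[R]φ → [R]φ (the dual of axiom 5) characterises the euclidean frames. Such an R need not be euclidean — not valid.
(D) φ → [R]⟨R⟩φ is axiom B; it is valid on a frame exactly when R is symmetric. Every such R is symmetric, so valid.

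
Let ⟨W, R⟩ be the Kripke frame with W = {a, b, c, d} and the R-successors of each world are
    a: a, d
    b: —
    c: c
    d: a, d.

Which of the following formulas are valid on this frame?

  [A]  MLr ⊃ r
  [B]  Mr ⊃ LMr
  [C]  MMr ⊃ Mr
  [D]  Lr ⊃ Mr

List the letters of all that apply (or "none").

R is symmetric: every R-edge is matched by its reverse.
R is transitive: R is closed under composition.
R is euclidean: any two R-successors of the same world are R-related.
R is not serial: b has no R-successor.
(A) MLr ⊃ r (the dual of axiom B) characterises the symmetric frames. R is symmetric — valid.
(B) Mr ⊃ LMr is axiom 5; it is valid on a frame exactly when R is euclidean. R is euclidean, so valid.
(C) MMr ⊃ Mr (the dual of axiom 4) characterises the transitive frames. R is transitive — valid.
(D) Lr ⊃ Mr is axiom D, which corresponds to seriality. R is not serial — not valid.

A, B, C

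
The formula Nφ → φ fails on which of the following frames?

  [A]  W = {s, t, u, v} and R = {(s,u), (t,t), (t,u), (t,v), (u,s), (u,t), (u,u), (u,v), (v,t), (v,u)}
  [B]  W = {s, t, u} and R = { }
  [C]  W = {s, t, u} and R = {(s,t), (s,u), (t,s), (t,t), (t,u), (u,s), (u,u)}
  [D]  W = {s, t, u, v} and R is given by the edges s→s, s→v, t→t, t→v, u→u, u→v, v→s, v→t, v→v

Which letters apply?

The schema Nφ → φ is axiom T; it is valid on a frame iff R is reflexive.
(A) R is not reflexive (not s R s), so the schema fails here.
(B) R is not reflexive (not s R s), so the schema fails here.
(C) R is not reflexive (not s R s), so the schema fails here.
(D) R is reflexive (each world relates to itself), so the schema is valid here.

A, B, C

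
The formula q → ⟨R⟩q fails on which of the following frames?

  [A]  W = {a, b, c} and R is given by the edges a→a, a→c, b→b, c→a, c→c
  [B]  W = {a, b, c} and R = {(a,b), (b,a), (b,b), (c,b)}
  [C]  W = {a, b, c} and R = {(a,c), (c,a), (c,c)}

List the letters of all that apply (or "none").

B, C

The schema q → ⟨R⟩q is the dual of axiom T; it is valid on a frame iff R is reflexive.
(A) R is reflexive (each world relates to itself), so the schema is valid here.
(B) R is not reflexive (not a R a), so the schema fails here.
(C) R is not reflexive (not a R a), so the schema fails here.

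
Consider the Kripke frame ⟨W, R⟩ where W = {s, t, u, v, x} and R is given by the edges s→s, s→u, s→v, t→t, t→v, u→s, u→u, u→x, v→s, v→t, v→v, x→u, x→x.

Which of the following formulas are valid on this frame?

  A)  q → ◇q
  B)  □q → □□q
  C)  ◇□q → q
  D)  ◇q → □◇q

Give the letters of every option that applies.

R is reflexive: each world relates to itself.
R is symmetric: every R-edge is matched by its reverse.
R is not transitive: s R u and u R x but not s R x.
R is not euclidean: s R u and s R v but not u R v.
(A) q → ◇q (the dual of axiom T) characterises the reflexive frames. R is reflexive — valid.
(B) axiom 4: valid iff R is transitive. R is not transitive — not valid.
(C) ◇□q → q is the dual of axiom B; it is valid on a frame exactly when R is symmetric. R is symmetric, so valid.
(D) axiom 5: valid iff R is euclidean. R is not euclidean — not valid.

A, C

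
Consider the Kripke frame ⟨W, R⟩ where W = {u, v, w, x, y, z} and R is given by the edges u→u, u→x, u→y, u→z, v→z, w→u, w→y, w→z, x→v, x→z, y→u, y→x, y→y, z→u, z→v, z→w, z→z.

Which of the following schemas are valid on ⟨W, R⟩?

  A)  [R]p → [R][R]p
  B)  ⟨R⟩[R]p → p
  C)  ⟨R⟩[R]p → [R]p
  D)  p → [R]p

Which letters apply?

none

R is not symmetric: u R x but not x R u.
R is not transitive: u R x and x R v but not u R v.
R is not euclidean: u R x and u R u but not x R u.
R is not a subset of the identity: u R x with u ≠ x.
(A) [R]p → [R][R]p is axiom 4; it is valid on a frame exactly when R is transitive. R is not transitive, so not valid.
(B) the dual of axiom B: valid iff R is symmetric. R is not symmetric — not valid.
(C) the dual of axiom 5: valid iff R is euclidean. R is not euclidean — not valid.
(D) p → [R]p (equivalent to ◇p→p) corresponds to R being a subset of the identity. Here R ⊄ identity, so not valid.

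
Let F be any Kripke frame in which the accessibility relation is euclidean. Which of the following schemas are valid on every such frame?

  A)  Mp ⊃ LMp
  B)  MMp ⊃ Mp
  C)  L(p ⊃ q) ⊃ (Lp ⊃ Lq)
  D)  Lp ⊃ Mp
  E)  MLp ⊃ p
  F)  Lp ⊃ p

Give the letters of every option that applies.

A, C

(A) Mp ⊃ LMp is axiom 5, which corresponds to the euclidean property. Every such R is euclidean — valid.
(B) MMp ⊃ Mp is the dual of axiom 4; it is valid on a frame exactly when R is transitive. Such an R need not be transitive, so not valid.
(C) L(p ⊃ q) ⊃ (Lp ⊃ Lq) is the K axiom; it holds on all frames — valid.
(D) Lp ⊃ Mp is axiom D, which corresponds to seriality. Such an R need not be serial — not valid.
(E) the dual of axiom B: valid iff R is symmetric. Such an R need not be symmetric — not valid.
(F) Lp ⊃ p (axiom T) characterises the reflexive frames. Such an R need not be reflexive — not valid.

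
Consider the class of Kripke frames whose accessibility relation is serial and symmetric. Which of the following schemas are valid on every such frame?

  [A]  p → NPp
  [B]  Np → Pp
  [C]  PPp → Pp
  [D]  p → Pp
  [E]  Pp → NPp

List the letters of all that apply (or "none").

(A) p → NPp is axiom B, which corresponds to symmetry. Every such R is symmetric — valid.
(B) Np → Pp is axiom D, which corresponds to seriality. Every such R is serial — valid.
(C) the dual of axiom 4: valid iff R is transitive. Such an R need not be transitive — not valid.
(D) p → Pp is the dual of axiom T; it is valid on a frame exactly when R is reflexive. Such an R need not be reflexive, so not valid.
(E) Pp → NPp is axiom 5; it is valid on a frame exactly when R is euclidean. Such an R need not be euclidean, so not valid.

A, B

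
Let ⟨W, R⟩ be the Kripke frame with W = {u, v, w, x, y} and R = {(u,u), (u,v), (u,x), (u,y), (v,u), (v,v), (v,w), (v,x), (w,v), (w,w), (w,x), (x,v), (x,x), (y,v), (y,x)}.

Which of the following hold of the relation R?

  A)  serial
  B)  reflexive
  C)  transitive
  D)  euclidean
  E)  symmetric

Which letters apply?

(A) serial: every world has an R-successor.
(B) not reflexive: not y R y.
(C) not transitive: u R v and v R w but not u R w.
(D) not euclidean: u R v and u R y but not v R y.
(E) not symmetric: u R x but not x R u.

A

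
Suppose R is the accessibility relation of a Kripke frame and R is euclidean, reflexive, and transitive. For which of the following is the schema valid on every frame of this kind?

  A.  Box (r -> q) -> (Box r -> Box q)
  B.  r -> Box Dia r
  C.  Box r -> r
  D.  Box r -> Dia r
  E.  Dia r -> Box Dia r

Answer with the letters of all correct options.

A, B, C, D, E

A relation that is euclidean, reflexive, and transitive is also serial and symmetric.
(A) Box (r -> q) -> (Box r -> Box q) is the K axiom; it holds on all frames — valid.
(B) r -> Box Dia r is axiom B, which corresponds to symmetry. Every such R is symmetric — valid.
(C) axiom T: valid iff R is reflexive. Every such R is reflexive — valid.
(D) Box r -> Dia r (axiom D) characterises the serial frames. Every such R is serial — valid.
(E) axiom 5: valid iff R is euclidean. Every such R is euclidean — valid.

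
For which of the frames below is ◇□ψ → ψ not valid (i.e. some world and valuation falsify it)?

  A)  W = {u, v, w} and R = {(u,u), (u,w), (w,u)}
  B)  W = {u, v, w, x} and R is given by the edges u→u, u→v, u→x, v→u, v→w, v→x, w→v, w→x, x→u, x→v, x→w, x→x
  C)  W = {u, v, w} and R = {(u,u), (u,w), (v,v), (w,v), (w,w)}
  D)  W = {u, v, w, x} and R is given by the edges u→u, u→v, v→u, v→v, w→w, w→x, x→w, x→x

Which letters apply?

C

The schema ◇□ψ → ψ is the dual of axiom B; it is valid on a frame iff R is symmetric.
(A) R is symmetric (every R-edge is matched by its reverse), so the schema is valid here.
(B) R is symmetric (every R-edge is matched by its reverse), so the schema is valid here.
(C) R is not symmetric (u R w but not w R u), so the schema fails here.
(D) R is symmetric (every R-edge is matched by its reverse), so the schema is valid here.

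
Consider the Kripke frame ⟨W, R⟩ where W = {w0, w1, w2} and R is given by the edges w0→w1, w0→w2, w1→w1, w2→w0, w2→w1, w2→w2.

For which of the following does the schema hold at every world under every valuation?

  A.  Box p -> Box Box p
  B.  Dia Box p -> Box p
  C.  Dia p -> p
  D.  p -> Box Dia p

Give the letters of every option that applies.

none

R is not symmetric: w0 R w1 but not w1 R w0.
R is not transitive: w0 R w2 and w2 R w0 but not w0 R w0.
R is not euclidean: w0 R w1 and w0 R w2 but not w1 R w2.
R is not a subset of the identity: w0 R w1 with w0 ≠ w1.
(A) Box p -> Box Box p is axiom 4, which corresponds to transitivity. R is not transitive — not valid.
(B) Dia Box p -> Box p is the dual of axiom 5; it is valid on a frame exactly when R is euclidean. R is not euclidean, so not valid.
(C) Dia p -> p is the converse of T; it holds exactly when R ⊆ identity. Here R ⊄ identity — not valid.
(D) p -> Box Dia p (axiom B) characterises the symmetric frames. R is not symmetric — not valid.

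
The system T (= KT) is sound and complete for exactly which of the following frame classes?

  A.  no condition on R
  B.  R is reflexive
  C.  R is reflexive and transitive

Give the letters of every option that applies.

(A) this class determines K, not T (= KT).
(B) T (= KT) is sound and complete for exactly this class.
(C) this class determines S4, not T (= KT).

B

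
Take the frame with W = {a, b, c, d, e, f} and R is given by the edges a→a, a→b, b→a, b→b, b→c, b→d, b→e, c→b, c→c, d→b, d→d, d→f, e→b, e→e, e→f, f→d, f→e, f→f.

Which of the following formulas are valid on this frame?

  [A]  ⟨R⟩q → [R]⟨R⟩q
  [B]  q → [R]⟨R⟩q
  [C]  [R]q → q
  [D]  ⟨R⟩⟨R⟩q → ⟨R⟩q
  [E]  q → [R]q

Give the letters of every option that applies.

R is reflexive: each world relates to itself.
R is symmetric: every R-edge is matched by its reverse.
R is not transitive: a R b and b R c but not a R c.
R is not euclidean: b R a and b R c but not a R c.
R is not a subset of the identity: a R b with a ≠ b.
(A) ⟨R⟩q → [R]⟨R⟩q is axiom 5; it is valid on a frame exactly when R is euclidean. R is not euclidean, so not valid.
(B) axiom B: valid iff R is symmetric. R is symmetric — valid.
(C) axiom T: valid iff R is reflexive. R is reflexive — valid.
(D) ⟨R⟩⟨R⟩q → ⟨R⟩q is the dual of axiom 4; it is valid on a frame exactly when R is transitive. R is not transitive, so not valid.
(E) q → [R]q is equivalent to ◇p→p; it holds exactly when R ⊆ identity. Here R ⊄ identity — not valid.

B, C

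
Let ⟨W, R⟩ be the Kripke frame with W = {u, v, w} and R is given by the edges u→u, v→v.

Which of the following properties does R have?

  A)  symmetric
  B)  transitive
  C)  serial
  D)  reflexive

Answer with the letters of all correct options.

A, B

(A) symmetric: every R-edge is matched by its reverse.
(B) transitive: R is closed under composition.
(C) not serial: w has no R-successor.
(D) not reflexive: not w R w.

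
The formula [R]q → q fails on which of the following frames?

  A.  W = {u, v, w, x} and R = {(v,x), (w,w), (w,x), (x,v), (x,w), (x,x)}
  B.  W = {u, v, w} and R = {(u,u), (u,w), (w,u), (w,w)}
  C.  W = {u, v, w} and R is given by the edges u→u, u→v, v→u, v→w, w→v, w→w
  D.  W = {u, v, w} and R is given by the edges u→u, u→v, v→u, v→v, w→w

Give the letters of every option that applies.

A, B, C

The schema [R]q → q is axiom T; it is valid on a frame iff R is reflexive.
(A) R is not reflexive (not u R u), so the schema fails here.
(B) R is not reflexive (not v R v), so the schema fails here.
(C) R is not reflexive (not v R v), so the schema fails here.
(D) R is reflexive (each world relates to itself), so the schema is valid here.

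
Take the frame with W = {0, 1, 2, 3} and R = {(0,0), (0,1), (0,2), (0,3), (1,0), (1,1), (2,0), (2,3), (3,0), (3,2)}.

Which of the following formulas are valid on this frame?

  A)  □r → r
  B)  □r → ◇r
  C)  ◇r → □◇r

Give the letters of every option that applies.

B

R is not reflexive: not 2 R 2.
R is not euclidean: 0 R 1 and 0 R 2 but not 1 R 2.
R is serial: every world has an R-successor.
(A) □r → r is axiom T; it is valid on a frame exactly when R is reflexive. R is not reflexive, so not valid.
(B) □r → ◇r is axiom D, which corresponds to seriality. R is serial — valid.
(C) ◇r → □◇r is axiom 5; it is valid on a frame exactly when R is euclidean. R is not euclidean, so not valid.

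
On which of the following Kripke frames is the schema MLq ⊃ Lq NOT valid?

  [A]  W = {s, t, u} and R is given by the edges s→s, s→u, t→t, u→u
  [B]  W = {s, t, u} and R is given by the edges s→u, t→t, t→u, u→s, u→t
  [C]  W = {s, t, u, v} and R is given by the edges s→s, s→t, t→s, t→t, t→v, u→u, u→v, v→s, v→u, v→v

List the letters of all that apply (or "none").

A, B, C

The schema MLq ⊃ Lq is the dual of axiom 5; it is valid on a frame iff R is euclidean.
(A) R is not euclidean (s R u and s R s but not u R s), so the schema fails here.
(B) R is not euclidean (u R s and u R t but not s R t), so the schema fails here.
(C) R is not euclidean (t R s and t R v but not s R v), so the schema fails here.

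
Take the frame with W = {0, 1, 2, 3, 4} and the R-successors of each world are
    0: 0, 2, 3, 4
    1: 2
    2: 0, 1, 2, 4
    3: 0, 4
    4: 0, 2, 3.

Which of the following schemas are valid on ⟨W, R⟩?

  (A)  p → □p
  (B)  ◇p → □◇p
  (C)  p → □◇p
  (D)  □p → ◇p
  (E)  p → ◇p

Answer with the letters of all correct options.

R is not reflexive: not 1 R 1.
R is symmetric: every R-edge is matched by its reverse.
R is not euclidean: 0 R 2 and 0 R 3 but not 2 R 3.
R is serial: every world has an R-successor.
R is not a subset of the identity: 0 R 2 with 0 ≠ 2.
(A) p → □p is valid only on frames where every R-edge is a self-loop. Here R ⊄ identity — not valid.
(B) ◇p → □◇p is axiom 5, which corresponds to the euclidean property. R is not euclidean — not valid.
(C) p → □◇p is axiom B, which corresponds to symmetry. R is symmetric — valid.
(D) □p → ◇p (axiom D) characterises the serial frames. R is serial — valid.
(E) the dual of axiom T: valid iff R is reflexive. R is not reflexive — not valid.

C, D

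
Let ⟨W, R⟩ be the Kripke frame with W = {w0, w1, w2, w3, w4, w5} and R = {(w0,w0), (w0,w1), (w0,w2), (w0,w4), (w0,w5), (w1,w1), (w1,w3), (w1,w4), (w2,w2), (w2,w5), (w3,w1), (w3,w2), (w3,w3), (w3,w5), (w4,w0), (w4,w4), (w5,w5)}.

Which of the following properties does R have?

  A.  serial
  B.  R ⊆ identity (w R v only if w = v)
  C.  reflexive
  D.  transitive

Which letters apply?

(A) serial: every world has an R-successor.
(B) not ⊆ identity: w0 R w1 with w0 ≠ w1.
(C) reflexive: each world relates to itself.
(D) not transitive: w0 R w1 and w1 R w3 but not w0 R w3.

A, C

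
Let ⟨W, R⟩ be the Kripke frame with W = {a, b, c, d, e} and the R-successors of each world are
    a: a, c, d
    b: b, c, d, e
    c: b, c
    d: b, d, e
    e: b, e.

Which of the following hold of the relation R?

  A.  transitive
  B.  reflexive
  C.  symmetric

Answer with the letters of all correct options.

(A) not transitive: a R c and c R b but not a R b.
(B) reflexive: each world relates to itself.
(C) not symmetric: a R c but not c R a.

B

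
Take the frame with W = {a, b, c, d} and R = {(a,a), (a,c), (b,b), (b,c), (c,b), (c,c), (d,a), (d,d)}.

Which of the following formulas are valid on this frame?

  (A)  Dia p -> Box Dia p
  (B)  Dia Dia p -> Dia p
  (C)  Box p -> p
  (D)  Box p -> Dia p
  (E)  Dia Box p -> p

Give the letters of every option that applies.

C, D

R is reflexive: each world relates to itself.
R is not symmetric: a R c but not c R a.
R is not transitive: a R c and c R b but not a R b.
R is not euclidean: a R c and a R a but not c R a.
R is serial: every world has an R-successor.
(A) Dia p -> Box Dia p (axiom 5) characterises the euclidean frames. R is not euclidean — not valid.
(B) Dia Dia p -> Dia p is the dual of axiom 4; it is valid on a frame exactly when R is transitive. R is not transitive, so not valid.
(C) Box p -> p is axiom T; it is valid on a frame exactly when R is reflexive. R is reflexive, so valid.
(D) axiom D: valid iff R is serial. R is serial — valid.
(E) Dia Box p -> p is the dual of axiom B; it is valid on a frame exactly when R is symmetric. R is not symmetric, so not valid.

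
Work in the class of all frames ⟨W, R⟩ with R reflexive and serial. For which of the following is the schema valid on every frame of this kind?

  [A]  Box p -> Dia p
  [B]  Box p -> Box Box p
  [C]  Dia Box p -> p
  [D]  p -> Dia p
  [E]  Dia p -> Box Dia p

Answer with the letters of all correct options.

A, D

(A) Box p -> Dia p (axiom D) characterises the serial frames. Every such R is serial — valid.
(B) Box p -> Box Box p (axiom 4) characterises the transitive frames. Such an R need not be transitive — not valid.
(C) Dia Box p -> p is the dual of axiom B; it is valid on a frame exactly when R is symmetric. Such an R need not be symmetric, so not valid.
(D) p -> Dia p is the dual of axiom T; it is valid on a frame exactly when R is reflexive. Every such R is reflexive, so valid.
(E) Dia p -> Box Dia p is axiom 5, which corresponds to the euclidean property. Such an R need not be euclidean — not valid.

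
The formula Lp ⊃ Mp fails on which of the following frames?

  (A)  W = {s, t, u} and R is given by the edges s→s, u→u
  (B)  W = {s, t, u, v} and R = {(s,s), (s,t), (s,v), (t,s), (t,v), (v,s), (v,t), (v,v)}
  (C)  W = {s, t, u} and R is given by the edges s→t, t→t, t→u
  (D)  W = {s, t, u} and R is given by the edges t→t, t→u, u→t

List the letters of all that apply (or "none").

A, B, C, D

The schema Lp ⊃ Mp is axiom D; it is valid on a frame iff R is serial.
(A) R is not serial (t has no R-successor), so the schema fails here.
(B) R is not serial (u has no R-successor), so the schema fails here.
(C) R is not serial (u has no R-successor), so the schema fails here.
(D) R is not serial (s has no R-successor), so the schema fails here.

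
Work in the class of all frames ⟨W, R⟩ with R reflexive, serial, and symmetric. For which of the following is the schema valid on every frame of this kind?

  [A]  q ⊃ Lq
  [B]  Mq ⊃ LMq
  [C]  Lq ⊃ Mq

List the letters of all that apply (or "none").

C

(A) q ⊃ Lq (equivalent to ◇p→p) corresponds to R being a subset of the identity. Such an R need not be a subset of the identity, so not valid.
(B) Mq ⊃ LMq (axiom 5) characterises the euclidean frames. Such an R need not be euclidean — not valid.
(C) Lq ⊃ Mq is axiom D, which corresponds to seriality. Every such R is serial — valid.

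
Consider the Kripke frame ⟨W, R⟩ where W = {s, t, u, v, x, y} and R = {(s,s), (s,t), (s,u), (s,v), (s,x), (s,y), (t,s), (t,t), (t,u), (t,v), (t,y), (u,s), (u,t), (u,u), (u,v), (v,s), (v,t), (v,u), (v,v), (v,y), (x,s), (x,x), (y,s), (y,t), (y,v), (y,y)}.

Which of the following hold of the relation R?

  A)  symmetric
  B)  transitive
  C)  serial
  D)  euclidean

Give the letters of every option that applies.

(A) symmetric: every R-edge is matched by its reverse.
(B) not transitive: t R s and s R x but not t R x.
(C) serial: every world has an R-successor.
(D) not euclidean: s R t and s R x but not t R x.

A, C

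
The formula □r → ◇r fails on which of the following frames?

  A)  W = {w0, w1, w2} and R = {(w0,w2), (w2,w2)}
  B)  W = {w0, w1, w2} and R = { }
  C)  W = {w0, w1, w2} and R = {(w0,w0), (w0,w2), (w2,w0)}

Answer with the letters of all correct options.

A, B, C

The schema □r → ◇r is axiom D; it is valid on a frame iff R is serial.
(A) R is not serial (w1 has no R-successor), so the schema fails here.
(B) R is not serial (w0 has no R-successor), so the schema fails here.
(C) R is not serial (w1 has no R-successor), so the schema fails here.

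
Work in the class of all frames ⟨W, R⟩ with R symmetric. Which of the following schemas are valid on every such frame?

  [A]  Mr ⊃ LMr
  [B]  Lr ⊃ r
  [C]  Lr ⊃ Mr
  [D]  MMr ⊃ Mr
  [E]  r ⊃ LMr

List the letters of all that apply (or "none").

(A) Mr ⊃ LMr (axiom 5) characterises the euclidean frames. Such an R need not be euclidean — not valid.
(B) axiom T: valid iff R is reflexive. Such an R need not be reflexive — not valid.
(C) Lr ⊃ Mr (axiom D) characterises the serial frames. Such an R need not be serial — not valid.
(D) MMr ⊃ Mr (the dual of axiom 4) characterises the transitive frames. Such an R need not be transitive — not valid.
(E) r ⊃ LMr is axiom B; it is valid on a frame exactly when R is symmetric. Every such R is symmetric, so valid.

E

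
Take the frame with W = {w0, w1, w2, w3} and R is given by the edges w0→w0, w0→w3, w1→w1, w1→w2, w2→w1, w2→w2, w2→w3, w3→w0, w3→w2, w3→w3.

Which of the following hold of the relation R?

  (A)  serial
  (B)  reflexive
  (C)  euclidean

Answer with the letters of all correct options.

(A) serial: every world has an R-successor.
(B) reflexive: each world relates to itself.
(C) not euclidean: w2 R w1 and w2 R w3 but not w1 R w3.

A, B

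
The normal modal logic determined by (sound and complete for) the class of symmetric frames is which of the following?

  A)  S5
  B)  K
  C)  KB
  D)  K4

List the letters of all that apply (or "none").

C

(A) S5 is determined by the class of reflexive, symmetric, and transitive frames.
(B) K is determined by the class of arbitrary frames.
(C) KB is determined by exactly this class.
(D) K4 is determined by the class of transitive frames.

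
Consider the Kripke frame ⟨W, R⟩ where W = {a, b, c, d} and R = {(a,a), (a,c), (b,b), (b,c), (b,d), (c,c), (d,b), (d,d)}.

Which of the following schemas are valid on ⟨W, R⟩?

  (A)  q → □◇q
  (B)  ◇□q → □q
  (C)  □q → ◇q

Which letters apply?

C

R is not symmetric: a R c but not c R a.
R is not euclidean: a R c and a R a but not c R a.
R is serial: every world has an R-successor.
(A) q → □◇q (axiom B) characterises the symmetric frames. R is not symmetric — not valid.
(B) ◇□q → □q (the dual of axiom 5) characterises the euclidean frames. R is not euclidean — not valid.
(C) □q → ◇q (axiom D) characterises the serial frames. R is serial — valid.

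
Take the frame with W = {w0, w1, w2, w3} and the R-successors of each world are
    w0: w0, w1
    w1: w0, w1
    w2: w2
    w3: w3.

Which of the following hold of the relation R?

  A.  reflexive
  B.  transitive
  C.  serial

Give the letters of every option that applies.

A, B, C

(A) reflexive: each world relates to itself.
(B) transitive: R is closed under composition.
(C) serial: every world has an R-successor.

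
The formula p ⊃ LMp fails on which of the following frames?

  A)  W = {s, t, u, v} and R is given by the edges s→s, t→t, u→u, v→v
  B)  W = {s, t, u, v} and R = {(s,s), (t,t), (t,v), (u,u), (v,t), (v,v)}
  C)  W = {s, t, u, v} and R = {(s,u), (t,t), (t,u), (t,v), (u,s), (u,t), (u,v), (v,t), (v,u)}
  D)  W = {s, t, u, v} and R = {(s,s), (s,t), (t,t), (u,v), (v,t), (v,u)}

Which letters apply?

The schema p ⊃ LMp is axiom B; it is valid on a frame iff R is symmetric.
(A) R is symmetric (every R-edge is matched by its reverse), so the schema is valid here.
(B) R is symmetric (every R-edge is matched by its reverse), so the schema is valid here.
(C) R is symmetric (every R-edge is matched by its reverse), so the schema is valid here.
(D) R is not symmetric (s R t but not t R s), so the schema fails here.

D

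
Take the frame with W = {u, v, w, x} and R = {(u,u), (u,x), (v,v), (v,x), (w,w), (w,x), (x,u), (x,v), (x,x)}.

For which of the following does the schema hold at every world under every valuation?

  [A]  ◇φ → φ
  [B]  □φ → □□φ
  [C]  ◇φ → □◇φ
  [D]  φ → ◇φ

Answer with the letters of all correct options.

D

R is reflexive: each world relates to itself.
R is not transitive: u R x and x R v but not u R v.
R is not euclidean: w R x and w R w but not x R w.
R is not a subset of the identity: u R x with u ≠ x.
(A) ◇φ → φ is the converse of T; it holds exactly when R ⊆ identity. Here R ⊄ identity — not valid.
(B) □φ → □□φ (axiom 4) characterises the transitive frames. R is not transitive — not valid.
(C) ◇φ → □◇φ is axiom 5, which corresponds to the euclidean property. R is not euclidean — not valid.
(D) φ → ◇φ is the dual of axiom T; it is valid on a frame exactly when R is reflexive. R is reflexive, so valid.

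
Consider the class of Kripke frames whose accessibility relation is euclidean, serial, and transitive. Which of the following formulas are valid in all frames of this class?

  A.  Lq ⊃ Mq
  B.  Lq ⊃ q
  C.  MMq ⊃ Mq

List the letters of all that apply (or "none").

(A) Lq ⊃ Mq is axiom D, which corresponds to seriality. Every such R is serial — valid.
(B) Lq ⊃ q is axiom T; it is valid on a frame exactly when R is reflexive. Such an R need not be reflexive, so not valid.
(C) MMq ⊃ Mq is the dual of axiom 4, which corresponds to transitivity. Every such R is transitive — valid.

A, C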